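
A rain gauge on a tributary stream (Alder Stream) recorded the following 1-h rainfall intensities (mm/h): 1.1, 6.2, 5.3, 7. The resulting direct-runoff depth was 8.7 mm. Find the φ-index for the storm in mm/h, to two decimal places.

φ ≈ 3.27 mm/h

Only the 3 blocks with intensity above φ contribute runoff: 6.2, 5.3, 7 mm/h.
Σ(I−φ)·Δt = d  ⇒  (6.2+5.3+7 − 3φ)·1 = 8.7
φ = (18.50 − 8.7/1) / 3 = 3.27 mm/h.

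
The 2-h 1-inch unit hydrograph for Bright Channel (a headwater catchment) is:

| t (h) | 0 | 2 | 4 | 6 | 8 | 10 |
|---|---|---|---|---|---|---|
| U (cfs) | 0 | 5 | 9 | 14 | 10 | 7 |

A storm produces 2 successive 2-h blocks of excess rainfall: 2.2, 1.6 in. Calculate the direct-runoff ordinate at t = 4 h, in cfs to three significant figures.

Q ≈ 27.8 cfs

By discrete convolution, Q_j = Σ (P_i / 1 in) · U_{j−i}.
At t = 4 h (j=2): Q = (2.2/1)·9 + (1.6/1)·5 = 27.8 cfs.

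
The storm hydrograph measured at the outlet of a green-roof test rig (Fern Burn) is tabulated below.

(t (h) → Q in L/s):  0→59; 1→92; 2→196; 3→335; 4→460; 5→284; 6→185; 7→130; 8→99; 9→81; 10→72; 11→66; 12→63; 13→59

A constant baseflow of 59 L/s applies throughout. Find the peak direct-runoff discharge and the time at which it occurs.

Subtracting baseflow gives direct-runoff ordinates: 0.0, 33.0, 137.0, 276.0, 401.0, 225.0, 126.0, 71.0, 40.0, 22.0, 13.0, 7.0, 4.0, 0.0 L/s.
The maximum is 401.0 L/s, occurring at the reading for t = 4 h.

Q_p = 401.0 L/s at t = 4 h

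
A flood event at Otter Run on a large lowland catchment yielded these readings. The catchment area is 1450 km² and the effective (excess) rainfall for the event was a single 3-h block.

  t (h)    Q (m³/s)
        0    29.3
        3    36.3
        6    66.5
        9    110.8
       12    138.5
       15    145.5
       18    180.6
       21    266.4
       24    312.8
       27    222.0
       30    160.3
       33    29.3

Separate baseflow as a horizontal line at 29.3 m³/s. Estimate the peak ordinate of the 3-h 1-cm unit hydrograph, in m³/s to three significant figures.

Direct runoff: 0.0, 7.0, 37.2, 81.5, 109.2, 116.2, 151.3, 237.1, 283.5, 192.7, 131.0, 0.0 m³/s; ΣQ_DR = 1347 m³/s, peak = 283.5 m³/s.
Runoff depth d = ΣQ_DR·Δt / A = 1347 × 10800 / (1450 km²) = 10.03 mm.
The 1-cm UH is the DRH scaled by (10 mm)/d, so U_p = 283.5 × 10/10.03 = 283 m³/s.

U_p ≈ 283 m³/s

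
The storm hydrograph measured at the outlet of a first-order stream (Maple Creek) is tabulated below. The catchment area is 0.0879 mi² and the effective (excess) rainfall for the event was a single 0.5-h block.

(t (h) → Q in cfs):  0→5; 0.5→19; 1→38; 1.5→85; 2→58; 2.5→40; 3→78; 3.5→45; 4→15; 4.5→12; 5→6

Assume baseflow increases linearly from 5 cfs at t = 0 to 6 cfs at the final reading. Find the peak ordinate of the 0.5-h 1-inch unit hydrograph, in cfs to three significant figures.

Direct runoff: 0.00, 13.90, 32.80, 79.70, 52.60, 34.50, 72.40, 39.30, 9.20, 6.10, 0.00 cfs; ΣQ_DR = 340.5 cfs, peak = 79.70 cfs.
Runoff depth d = ΣQ_DR·Δt / A = 340.5 × 1800 / (0.0879 mi²) = 3.001 in.
The 1-inch UH is the DRH scaled by (1 in)/d, so U_p = 79.70 × 1/3.001 = 26.6 cfs.

U_p ≈ 26.6 cfs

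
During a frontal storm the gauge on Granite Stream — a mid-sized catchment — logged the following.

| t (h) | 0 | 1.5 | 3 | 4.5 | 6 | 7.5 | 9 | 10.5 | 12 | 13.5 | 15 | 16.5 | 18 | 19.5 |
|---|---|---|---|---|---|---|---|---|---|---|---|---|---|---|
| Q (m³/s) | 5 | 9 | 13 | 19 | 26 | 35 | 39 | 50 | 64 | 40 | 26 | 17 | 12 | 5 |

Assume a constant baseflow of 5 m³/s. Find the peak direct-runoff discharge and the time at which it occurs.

Q_p = 59.0 m³/s at t = 12 h

Subtracting baseflow gives direct-runoff ordinates: 0.0, 4.0, 8.0, 14.0, 21.0, 30.0, 34.0, 45.0, 59.0, 35.0, 21.0, 12.0, 7.0, 0.0 m³/s.
The maximum is 59.0 m³/s, occurring at the reading for t = 12 h.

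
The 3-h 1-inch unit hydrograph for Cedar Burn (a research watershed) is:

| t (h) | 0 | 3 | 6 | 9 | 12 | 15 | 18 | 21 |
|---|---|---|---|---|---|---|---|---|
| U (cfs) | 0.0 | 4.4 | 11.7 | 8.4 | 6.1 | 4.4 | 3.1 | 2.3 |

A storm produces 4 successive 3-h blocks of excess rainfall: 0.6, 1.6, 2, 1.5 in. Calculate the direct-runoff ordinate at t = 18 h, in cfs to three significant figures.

By discrete convolution, Q_j = Σ (P_i / 1 in) · U_{j−i}.
At t = 18 h (j=6): Q = (0.6/1)·3.1 + (1.6/1)·4.4 + (2/1)·6.1 + (1.5/1)·8.4 = 33.7 cfs.

Q ≈ 33.7 cfs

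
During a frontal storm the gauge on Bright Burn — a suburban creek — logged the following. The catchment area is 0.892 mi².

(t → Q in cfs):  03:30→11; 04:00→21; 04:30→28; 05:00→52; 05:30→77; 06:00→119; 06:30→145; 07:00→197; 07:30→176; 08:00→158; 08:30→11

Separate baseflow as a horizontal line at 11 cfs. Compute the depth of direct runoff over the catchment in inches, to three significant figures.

d ≈ 0.759 in

Direct runoff: 0.0, 10.0, 17.0, 41.0, 66.0, 108.0, 134.0, 186.0, 165.0, 147.0, 0.0 cfs; ΣQ_DR = 874.0 cfs.
V = ΣQ_DR · Δt = 874.0 × 1800 s = 1.573 × 10^6 ft³.
Over A = 0.892 mi², depth = V / A = 0.759 in.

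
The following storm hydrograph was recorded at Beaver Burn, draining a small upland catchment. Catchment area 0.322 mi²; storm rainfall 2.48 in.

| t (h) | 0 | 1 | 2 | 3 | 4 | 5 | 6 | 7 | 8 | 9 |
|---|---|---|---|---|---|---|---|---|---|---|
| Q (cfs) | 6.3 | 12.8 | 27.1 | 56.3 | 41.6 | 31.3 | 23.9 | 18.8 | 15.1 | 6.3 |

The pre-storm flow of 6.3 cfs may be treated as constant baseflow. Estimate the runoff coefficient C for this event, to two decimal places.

C ≈ 0.34

ΣQ_DR = 176.5 cfs; V = ΣQ_DR·Δt = 6.354 × 10^5 ft³.
Runoff depth d = V / A = 0.8494 in.
C = d / P = 0.8494 / 2.48 = 0.34.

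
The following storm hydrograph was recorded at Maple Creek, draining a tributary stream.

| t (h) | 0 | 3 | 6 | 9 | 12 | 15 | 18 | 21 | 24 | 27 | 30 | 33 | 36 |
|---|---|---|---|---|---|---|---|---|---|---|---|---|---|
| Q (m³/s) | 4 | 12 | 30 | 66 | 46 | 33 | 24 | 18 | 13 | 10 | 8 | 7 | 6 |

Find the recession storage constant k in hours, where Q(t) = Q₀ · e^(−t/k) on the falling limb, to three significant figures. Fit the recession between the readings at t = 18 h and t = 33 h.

On the falling limb, Q drops from 24 to 7 m³/s between t = 18 h and t = 33 h (Δt = 15 h).
k = −Δt / ln(Q₂/Q₁) = −15 / ln(7/24) = 12.2 h.

k ≈ 12.2 h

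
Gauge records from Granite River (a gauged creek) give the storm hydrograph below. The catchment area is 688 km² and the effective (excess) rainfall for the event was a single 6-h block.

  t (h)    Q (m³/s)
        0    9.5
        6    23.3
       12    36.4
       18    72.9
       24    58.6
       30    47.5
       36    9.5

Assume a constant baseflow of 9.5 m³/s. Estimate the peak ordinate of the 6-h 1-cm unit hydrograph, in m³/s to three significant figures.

Direct runoff: 0.0, 13.8, 26.9, 63.4, 49.1, 38.0, 0.0 m³/s; ΣQ_DR = 191.2 m³/s, peak = 63.4 m³/s.
Runoff depth d = ΣQ_DR·Δt / A = 191.2 × 21600 / (688 km²) = 6.003 mm.
The 1-cm UH is the DRH scaled by (10 mm)/d, so U_p = 63.4 × 10/6.003 = 106 m³/s.

U_p ≈ 106 m³/s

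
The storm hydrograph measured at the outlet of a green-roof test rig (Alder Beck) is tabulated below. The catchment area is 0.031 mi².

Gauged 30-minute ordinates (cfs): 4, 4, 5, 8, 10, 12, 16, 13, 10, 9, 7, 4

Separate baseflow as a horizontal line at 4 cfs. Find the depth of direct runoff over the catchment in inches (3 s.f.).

d ≈ 1.35 in

Direct runoff: 0.0, 0.0, 1.0, 4.0, 6.0, 8.0, 12.0, 9.0, 6.0, 5.0, 3.0, 0.0 cfs; ΣQ_DR = 54.00 cfs.
V = ΣQ_DR · Δt = 54.00 × 1800 s = 97200 ft³.
Over A = 0.031 mi², depth = V / A = 1.35 in.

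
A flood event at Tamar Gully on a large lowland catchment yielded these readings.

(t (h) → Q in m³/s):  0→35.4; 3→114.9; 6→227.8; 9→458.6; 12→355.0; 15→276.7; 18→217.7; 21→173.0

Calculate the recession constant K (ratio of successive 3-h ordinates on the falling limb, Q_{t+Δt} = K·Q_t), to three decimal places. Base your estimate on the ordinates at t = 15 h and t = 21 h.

Using the recession-limb readings at t = 15 h and t = 21 h: Q falls from 276.7 to 173.0 m³/s over 2 intervals.
K = (Q₂/Q₁)^(1/2) = (173.0/276.7)^(1/2) = 0.791.

K ≈ 0.791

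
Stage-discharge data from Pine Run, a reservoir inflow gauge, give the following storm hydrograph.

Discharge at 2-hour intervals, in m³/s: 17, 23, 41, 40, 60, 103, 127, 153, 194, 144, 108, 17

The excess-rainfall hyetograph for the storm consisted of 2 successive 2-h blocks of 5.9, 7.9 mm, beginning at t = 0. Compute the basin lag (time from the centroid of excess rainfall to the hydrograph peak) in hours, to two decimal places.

t_L ≈ 13.86 h

Centroid of excess rainfall: t_c = Σ P_i·t̄_i / ΣP_i = 2.1449 h (block centres at 1, 3 h).
Hydrograph peak occurs at t = 16 h, so basin lag t_L = 16 − 2.1449 = 13.86 h.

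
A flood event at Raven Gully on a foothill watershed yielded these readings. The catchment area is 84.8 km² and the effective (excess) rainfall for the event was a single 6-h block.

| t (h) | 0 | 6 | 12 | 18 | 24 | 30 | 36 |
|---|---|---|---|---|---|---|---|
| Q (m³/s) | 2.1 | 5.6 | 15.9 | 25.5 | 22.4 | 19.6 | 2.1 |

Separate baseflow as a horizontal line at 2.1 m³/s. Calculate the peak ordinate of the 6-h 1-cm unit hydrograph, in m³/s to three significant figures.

U_p ≈ 11.7 m³/s

Direct runoff: 0.0, 3.5, 13.8, 23.4, 20.3, 17.5, 0.0 m³/s; ΣQ_DR = 78.50 m³/s, peak = 23.4 m³/s.
Runoff depth d = ΣQ_DR·Δt / A = 78.50 × 21600 / (84.8 km²) = 20.00 mm.
The 1-cm UH is the DRH scaled by (10 mm)/d, so U_p = 23.4 × 10/20.00 = 11.7 m³/s.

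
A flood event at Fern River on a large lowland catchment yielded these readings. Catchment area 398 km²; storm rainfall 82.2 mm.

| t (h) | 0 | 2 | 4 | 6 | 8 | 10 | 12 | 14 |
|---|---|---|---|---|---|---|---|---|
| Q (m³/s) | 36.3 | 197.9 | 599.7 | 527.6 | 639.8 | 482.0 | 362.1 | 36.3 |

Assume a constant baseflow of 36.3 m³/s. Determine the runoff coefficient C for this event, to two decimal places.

ΣQ_DR = 2591 m³/s; V = ΣQ_DR·Δt = 1.866 × 10^7 m³.
Runoff depth d = V / A = 46.88 mm.
C = d / P = 46.88 / 82.2 = 0.57.

C ≈ 0.57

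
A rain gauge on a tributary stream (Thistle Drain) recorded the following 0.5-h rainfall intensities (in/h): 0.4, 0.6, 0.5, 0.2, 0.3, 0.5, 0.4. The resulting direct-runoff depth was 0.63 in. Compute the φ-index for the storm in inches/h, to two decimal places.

Only the 6 blocks with intensity above φ contribute runoff: 0.4, 0.6, 0.5, 0.3, 0.5, 0.4 in/h.
Σ(I−φ)·Δt = d  ⇒  (0.4+0.6+0.5+0.3+0.5+0.4 − 6φ)·0.5 = 0.63
φ = (2.700 − 0.63/0.5) / 6 = 0.24 in/h.

φ ≈ 0.24 in/h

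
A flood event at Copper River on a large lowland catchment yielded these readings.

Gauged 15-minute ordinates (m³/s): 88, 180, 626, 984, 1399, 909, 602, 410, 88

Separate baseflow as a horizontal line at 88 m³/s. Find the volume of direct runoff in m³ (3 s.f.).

V ≈ 4.04 × 10^6 m³

Direct-runoff ordinates (Q − Q_b): 0.0, 92.0, 538.0, 896.0, 1311.0, 821.0, 514.0, 322.0, 0.0 m³/s.
ΣQ_DR = 4494 m³/s.
With Δt = 0.25 h = 900 s, V = ΣQ_DR · Δt = 4494 × 900 = 4.04 × 10^6 m³.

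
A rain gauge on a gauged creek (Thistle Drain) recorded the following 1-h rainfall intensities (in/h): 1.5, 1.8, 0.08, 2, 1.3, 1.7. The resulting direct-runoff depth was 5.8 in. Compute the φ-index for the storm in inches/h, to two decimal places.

φ ≈ 0.50 in/h

Only the 5 blocks with intensity above φ contribute runoff: 1.5, 1.8, 2, 1.3, 1.7 in/h.
Σ(I−φ)·Δt = d  ⇒  (1.5+1.8+2+1.3+1.7 − 5φ)·1 = 5.8
φ = (8.300 − 5.8/1) / 5 = 0.50 in/h.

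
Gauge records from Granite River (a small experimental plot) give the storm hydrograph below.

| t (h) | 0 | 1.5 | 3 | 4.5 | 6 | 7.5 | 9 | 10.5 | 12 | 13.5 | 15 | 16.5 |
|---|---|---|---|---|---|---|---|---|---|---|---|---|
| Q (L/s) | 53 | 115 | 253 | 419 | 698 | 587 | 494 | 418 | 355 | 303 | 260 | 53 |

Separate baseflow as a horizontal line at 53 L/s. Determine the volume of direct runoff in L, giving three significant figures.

Direct-runoff ordinates (Q − Q_b): 0.0, 62.0, 200.0, 366.0, 645.0, 534.0, 441.0, 365.0, 302.0, 250.0, 207.0, 0.0 L/s.
ΣQ_DR = 3372 L/s.
With Δt = 1.5 h = 5400 s, V = ΣQ_DR · Δt = 3372 × 5400 = 1.82 × 10^7 L.

V ≈ 1.82 × 10^7 L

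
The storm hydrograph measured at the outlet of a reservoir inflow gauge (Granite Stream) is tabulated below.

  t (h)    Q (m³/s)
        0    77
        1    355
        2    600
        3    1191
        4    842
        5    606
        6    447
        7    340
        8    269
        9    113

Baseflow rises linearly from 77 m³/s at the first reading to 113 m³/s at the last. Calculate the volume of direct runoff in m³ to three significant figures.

Direct-runoff ordinates (Q − Q_b): 0.00, 274.00, 515.00, 1102.00, 749.00, 509.00, 346.00, 235.00, 160.00, 0.00 m³/s.
ΣQ_DR = 3890 m³/s.
With Δt = 1 h = 3600 s, V = ΣQ_DR · Δt = 3890 × 3600 = 1.40 × 10^7 m³.

V ≈ 1.40 × 10^7 m³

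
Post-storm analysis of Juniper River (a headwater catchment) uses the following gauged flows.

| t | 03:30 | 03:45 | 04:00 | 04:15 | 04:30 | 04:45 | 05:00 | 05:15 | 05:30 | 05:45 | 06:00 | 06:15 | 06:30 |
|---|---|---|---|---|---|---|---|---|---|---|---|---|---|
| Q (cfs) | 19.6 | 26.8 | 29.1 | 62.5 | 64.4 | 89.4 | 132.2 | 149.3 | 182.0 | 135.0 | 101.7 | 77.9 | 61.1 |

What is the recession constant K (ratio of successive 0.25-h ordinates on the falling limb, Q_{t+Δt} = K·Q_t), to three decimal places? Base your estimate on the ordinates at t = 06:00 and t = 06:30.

K ≈ 0.775

Using the recession-limb readings at t = 06:00 and t = 06:30: Q falls from 101.7 to 61.1 cfs over 2 intervals.
K = (Q₂/Q₁)^(1/2) = (61.1/101.7)^(1/2) = 0.775.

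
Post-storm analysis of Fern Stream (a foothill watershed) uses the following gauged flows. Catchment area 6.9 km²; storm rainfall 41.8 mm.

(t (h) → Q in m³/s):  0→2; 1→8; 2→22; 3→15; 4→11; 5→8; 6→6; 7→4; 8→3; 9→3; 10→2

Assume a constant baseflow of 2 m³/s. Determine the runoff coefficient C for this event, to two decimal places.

C ≈ 0.77

ΣQ_DR = 62.00 m³/s; V = ΣQ_DR·Δt = 2.232 × 10^5 m³.
Runoff depth d = V / A = 32.35 mm.
C = d / P = 32.35 / 41.8 = 0.77.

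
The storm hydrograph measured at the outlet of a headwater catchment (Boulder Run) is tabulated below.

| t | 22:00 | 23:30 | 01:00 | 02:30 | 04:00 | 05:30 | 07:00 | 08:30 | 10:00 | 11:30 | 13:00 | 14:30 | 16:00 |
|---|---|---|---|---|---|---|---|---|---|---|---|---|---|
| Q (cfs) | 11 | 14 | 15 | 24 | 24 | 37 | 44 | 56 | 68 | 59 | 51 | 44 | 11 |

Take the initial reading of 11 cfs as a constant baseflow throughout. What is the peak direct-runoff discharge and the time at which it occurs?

Q_p = 57.0 cfs at t = 10:00

Subtracting baseflow gives direct-runoff ordinates: 0.0, 3.0, 4.0, 13.0, 13.0, 26.0, 33.0, 45.0, 57.0, 48.0, 40.0, 33.0, 0.0 cfs.
The maximum is 57.0 cfs, occurring at the reading for t = 10:00.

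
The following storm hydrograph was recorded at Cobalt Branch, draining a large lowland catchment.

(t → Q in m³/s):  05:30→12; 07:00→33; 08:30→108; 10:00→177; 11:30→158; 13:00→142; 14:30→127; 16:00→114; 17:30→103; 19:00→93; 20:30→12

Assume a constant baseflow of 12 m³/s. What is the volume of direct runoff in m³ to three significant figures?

Direct-runoff ordinates (Q − Q_b): 0.0, 21.0, 96.0, 165.0, 146.0, 130.0, 115.0, 102.0, 91.0, 81.0, 0.0 m³/s.
ΣQ_DR = 947.0 m³/s.
With Δt = 1.5 h = 5400 s, V = ΣQ_DR · Δt = 947.0 × 5400 = 5.11 × 10^6 m³.

V ≈ 5.11 × 10^6 m³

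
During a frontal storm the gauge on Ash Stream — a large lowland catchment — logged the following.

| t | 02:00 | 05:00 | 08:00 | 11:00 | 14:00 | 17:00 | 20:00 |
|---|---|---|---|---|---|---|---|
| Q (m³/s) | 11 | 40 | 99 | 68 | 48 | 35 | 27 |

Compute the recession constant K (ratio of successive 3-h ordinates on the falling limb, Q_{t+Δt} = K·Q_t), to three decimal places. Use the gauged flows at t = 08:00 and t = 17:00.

Using the recession-limb readings at t = 08:00 and t = 17:00: Q falls from 99 to 35 m³/s over 3 intervals.
K = (Q₂/Q₁)^(1/3) = (35/99)^(1/3) = 0.707.

K ≈ 0.707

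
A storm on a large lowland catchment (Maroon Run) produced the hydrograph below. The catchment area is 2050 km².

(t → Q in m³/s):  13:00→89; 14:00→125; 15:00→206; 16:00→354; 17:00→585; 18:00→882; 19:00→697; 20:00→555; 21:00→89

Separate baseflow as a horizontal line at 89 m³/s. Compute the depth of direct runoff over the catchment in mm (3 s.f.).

Direct runoff: 0.0, 36.0, 117.0, 265.0, 496.0, 793.0, 608.0, 466.0, 0.0 m³/s; ΣQ_DR = 2781 m³/s.
V = ΣQ_DR · Δt = 2781 × 3600 s = 1.001 × 10^7 m³.
Over A = 2050 km², depth = V / A = 4.88 mm.

d ≈ 4.88 mm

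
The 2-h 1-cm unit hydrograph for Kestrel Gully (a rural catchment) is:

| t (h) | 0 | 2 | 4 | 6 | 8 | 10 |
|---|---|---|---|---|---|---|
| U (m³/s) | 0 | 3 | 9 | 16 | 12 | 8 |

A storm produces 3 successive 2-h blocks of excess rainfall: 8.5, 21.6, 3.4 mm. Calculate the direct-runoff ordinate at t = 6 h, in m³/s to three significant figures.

Q ≈ 34.1 m³/s

By discrete convolution, Q_j = Σ (P_i / 10 mm) · U_{j−i}.
At t = 6 h (j=3): Q = (8.5/10)·16 + (21.6/10)·9 + (3.4/10)·3 = 34.1 m³/s.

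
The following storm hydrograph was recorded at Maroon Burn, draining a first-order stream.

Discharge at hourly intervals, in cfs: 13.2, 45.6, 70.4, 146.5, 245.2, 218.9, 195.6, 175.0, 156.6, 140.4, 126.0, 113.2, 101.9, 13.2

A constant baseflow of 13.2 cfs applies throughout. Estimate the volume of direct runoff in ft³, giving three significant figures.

V ≈ 5.68 × 10^6 ft³

Direct-runoff ordinates (Q − Q_b): 0.0, 32.4, 57.2, 133.3, 232.0, 205.7, 182.4, 161.8, 143.4, 127.2, 112.8, 100.0, 88.7, 0.0 cfs.
ΣQ_DR = 1577 cfs.
With Δt = 1 h = 3600 s, V = ΣQ_DR · Δt = 1577 × 3600 = 5.68 × 10^6 ft³.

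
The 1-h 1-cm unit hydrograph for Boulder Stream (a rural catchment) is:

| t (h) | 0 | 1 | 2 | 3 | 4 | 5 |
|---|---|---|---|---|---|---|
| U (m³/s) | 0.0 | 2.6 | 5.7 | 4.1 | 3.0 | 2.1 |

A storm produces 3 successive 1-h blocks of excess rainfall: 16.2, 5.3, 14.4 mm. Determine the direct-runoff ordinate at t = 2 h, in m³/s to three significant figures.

Q ≈ 10.6 m³/s

By discrete convolution, Q_j = Σ (P_i / 10 mm) · U_{j−i}.
At t = 2 h (j=2): Q = (16.2/10)·5.7 + (5.3/10)·2.6 + (14.4/10)·0.0 = 10.6 m³/s.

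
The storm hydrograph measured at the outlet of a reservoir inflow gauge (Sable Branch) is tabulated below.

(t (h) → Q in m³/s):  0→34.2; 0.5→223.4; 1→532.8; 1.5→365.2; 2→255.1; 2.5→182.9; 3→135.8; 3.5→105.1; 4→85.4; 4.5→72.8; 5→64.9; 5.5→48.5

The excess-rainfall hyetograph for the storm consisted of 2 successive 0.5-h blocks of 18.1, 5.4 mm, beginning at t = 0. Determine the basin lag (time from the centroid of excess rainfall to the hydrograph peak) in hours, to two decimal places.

t_L ≈ 0.64 h

Centroid of excess rainfall: t_c = Σ P_i·t̄_i / ΣP_i = 0.3649 h (block centres at 0.25, 0.75 h).
Hydrograph peak occurs at t = 1 h, so basin lag t_L = 1 − 0.3649 = 0.64 h.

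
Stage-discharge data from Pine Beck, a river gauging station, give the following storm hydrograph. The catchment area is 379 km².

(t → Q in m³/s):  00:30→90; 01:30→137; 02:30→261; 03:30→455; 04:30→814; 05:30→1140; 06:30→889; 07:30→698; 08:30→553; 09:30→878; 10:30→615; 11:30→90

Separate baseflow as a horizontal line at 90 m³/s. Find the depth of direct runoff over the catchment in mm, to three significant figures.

Direct runoff: 0.0, 47.0, 171.0, 365.0, 724.0, 1050.0, 799.0, 608.0, 463.0, 788.0, 525.0, 0.0 m³/s; ΣQ_DR = 5540 m³/s.
V = ΣQ_DR · Δt = 5540 × 3600 s = 1.994 × 10^7 m³.
Over A = 379 km², depth = V / A = 52.6 mm.

d ≈ 52.6 mm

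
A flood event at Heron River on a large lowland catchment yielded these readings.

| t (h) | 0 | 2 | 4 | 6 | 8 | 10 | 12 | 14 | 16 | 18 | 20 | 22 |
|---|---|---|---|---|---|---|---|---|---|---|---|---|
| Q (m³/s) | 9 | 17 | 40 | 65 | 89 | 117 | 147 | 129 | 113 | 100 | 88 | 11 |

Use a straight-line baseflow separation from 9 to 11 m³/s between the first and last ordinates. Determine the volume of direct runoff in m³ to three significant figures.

V ≈ 5.80 × 10^6 m³

Direct-runoff ordinates (Q − Q_b): 0.00, 7.82, 30.64, 55.45, 79.27, 107.09, 136.91, 118.73, 102.55, 89.36, 77.18, 0.00 m³/s.
ΣQ_DR = 805.0 m³/s.
With Δt = 2 h = 7200 s, V = ΣQ_DR · Δt = 805.0 × 7200 = 5.80 × 10^6 m³.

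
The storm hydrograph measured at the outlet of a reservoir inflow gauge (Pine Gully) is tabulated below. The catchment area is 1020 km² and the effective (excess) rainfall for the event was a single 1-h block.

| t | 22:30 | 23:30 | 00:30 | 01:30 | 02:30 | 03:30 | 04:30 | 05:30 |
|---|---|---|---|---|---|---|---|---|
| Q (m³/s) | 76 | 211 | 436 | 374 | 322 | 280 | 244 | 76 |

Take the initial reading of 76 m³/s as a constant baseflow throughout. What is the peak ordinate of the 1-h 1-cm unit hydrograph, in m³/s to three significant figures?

U_p ≈ 723 m³/s

Direct runoff: 0.0, 135.0, 360.0, 298.0, 246.0, 204.0, 168.0, 0.0 m³/s; ΣQ_DR = 1411 m³/s, peak = 360.0 m³/s.
Runoff depth d = ΣQ_DR·Δt / A = 1411 × 3600 / (1020 km²) = 4.980 mm.
The 1-cm UH is the DRH scaled by (10 mm)/d, so U_p = 360.0 × 10/4.980 = 723 m³/s.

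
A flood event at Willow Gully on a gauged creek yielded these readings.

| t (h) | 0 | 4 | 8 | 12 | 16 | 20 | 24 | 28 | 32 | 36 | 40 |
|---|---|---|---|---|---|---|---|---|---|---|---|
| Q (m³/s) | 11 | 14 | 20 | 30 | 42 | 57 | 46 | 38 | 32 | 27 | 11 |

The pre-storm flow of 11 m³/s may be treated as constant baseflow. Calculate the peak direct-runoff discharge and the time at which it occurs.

Subtracting baseflow gives direct-runoff ordinates: 0.0, 3.0, 9.0, 19.0, 31.0, 46.0, 35.0, 27.0, 21.0, 16.0, 0.0 m³/s.
The maximum is 46.0 m³/s, occurring at the reading for t = 20 h.

Q_p = 46.0 m³/s at t = 20 h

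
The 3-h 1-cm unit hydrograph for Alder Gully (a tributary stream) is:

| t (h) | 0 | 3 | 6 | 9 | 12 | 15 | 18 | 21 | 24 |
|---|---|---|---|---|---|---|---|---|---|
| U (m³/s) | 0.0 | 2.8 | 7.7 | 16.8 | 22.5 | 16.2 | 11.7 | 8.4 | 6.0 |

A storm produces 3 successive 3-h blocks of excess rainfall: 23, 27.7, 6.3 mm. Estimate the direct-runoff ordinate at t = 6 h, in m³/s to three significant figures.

Q ≈ 25.5 m³/s

By discrete convolution, Q_j = Σ (P_i / 10 mm) · U_{j−i}.
At t = 6 h (j=2): Q = (23/10)·7.7 + (27.7/10)·2.8 + (6.3/10)·0.0 = 25.5 m³/s.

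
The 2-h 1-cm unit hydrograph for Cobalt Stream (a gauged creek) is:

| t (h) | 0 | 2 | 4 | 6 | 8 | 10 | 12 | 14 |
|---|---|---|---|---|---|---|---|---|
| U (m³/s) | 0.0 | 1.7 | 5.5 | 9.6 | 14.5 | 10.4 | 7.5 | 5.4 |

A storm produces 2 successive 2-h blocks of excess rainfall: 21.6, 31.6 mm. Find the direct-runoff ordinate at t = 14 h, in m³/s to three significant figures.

Q ≈ 35.4 m³/s

By discrete convolution, Q_j = Σ (P_i / 10 mm) · U_{j−i}.
At t = 14 h (j=7): Q = (21.6/10)·5.4 + (31.6/10)·7.5 = 35.4 m³/s.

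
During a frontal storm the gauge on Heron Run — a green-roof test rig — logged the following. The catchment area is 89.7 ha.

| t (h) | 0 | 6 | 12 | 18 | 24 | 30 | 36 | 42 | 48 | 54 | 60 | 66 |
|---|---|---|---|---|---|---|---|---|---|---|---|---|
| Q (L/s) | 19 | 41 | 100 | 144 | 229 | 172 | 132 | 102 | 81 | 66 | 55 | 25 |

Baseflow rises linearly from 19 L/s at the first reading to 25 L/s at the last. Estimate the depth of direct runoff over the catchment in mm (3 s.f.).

d ≈ 21.7 mm

Direct runoff: 0.00, 21.45, 79.91, 123.36, 207.82, 150.27, 109.73, 79.18, 57.64, 42.09, 30.55, 0.00 L/s; ΣQ_DR = 902.0 L/s.
V = ΣQ_DR · Δt = 902.0 × 21600 s = 1.948 × 10^7 L.
Over A = 89.7 ha, depth = V / A = 21.7 mm.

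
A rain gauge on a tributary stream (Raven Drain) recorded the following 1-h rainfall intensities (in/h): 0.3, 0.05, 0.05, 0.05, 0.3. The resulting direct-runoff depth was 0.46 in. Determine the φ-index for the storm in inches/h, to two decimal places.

φ ≈ 0.07 in/h

Only the 2 blocks with intensity above φ contribute runoff: 0.3, 0.3 in/h.
Σ(I−φ)·Δt = d  ⇒  (0.3+0.3 − 2φ)·1 = 0.46
φ = (0.6000 − 0.46/1) / 2 = 0.07 in/h.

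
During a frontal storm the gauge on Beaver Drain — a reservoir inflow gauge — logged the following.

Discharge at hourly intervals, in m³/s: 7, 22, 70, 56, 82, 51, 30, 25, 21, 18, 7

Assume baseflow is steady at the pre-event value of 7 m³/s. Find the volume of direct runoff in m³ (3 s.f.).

Direct-runoff ordinates (Q − Q_b): 0.0, 15.0, 63.0, 49.0, 75.0, 44.0, 23.0, 18.0, 14.0, 11.0, 0.0 m³/s.
ΣQ_DR = 312.0 m³/s.
With Δt = 1 h = 3600 s, V = ΣQ_DR · Δt = 312.0 × 3600 = 1.12 × 10^6 m³.

V ≈ 1.12 × 10^6 m³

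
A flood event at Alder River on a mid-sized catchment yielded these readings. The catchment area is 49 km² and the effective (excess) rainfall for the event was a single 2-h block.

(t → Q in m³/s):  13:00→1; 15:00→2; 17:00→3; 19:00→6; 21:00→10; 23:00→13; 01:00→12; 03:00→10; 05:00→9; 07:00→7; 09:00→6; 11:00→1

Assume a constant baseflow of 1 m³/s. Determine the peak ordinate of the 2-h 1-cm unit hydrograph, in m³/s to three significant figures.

U_p ≈ 12.0 m³/s

Direct runoff: 0.0, 1.0, 2.0, 5.0, 9.0, 12.0, 11.0, 9.0, 8.0, 6.0, 5.0, 0.0 m³/s; ΣQ_DR = 68.00 m³/s, peak = 12.0 m³/s.
Runoff depth d = ΣQ_DR·Δt / A = 68.00 × 7200 / (49 km²) = 9.992 mm.
The 1-cm UH is the DRH scaled by (10 mm)/d, so U_p = 12.0 × 10/9.992 = 12.0 m³/s.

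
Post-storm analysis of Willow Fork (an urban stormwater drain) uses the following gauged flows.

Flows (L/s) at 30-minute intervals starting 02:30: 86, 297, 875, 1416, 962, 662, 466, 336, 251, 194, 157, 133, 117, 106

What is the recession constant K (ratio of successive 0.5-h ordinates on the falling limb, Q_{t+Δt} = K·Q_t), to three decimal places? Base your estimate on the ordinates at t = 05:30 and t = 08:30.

Using the recession-limb readings at t = 05:30 and t = 08:30: Q falls from 466 to 117 L/s over 6 intervals.
K = (Q₂/Q₁)^(1/6) = (117/466)^(1/6) = 0.794.

K ≈ 0.794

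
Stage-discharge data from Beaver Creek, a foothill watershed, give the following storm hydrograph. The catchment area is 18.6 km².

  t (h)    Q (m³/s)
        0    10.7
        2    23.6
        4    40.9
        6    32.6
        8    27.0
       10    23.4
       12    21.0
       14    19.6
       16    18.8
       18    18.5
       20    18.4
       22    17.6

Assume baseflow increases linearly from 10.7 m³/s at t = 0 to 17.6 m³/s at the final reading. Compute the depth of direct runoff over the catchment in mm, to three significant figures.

Direct runoff: 0.00, 12.27, 28.95, 20.02, 13.79, 9.56, 6.54, 4.51, 3.08, 2.15, 1.43, 0.00 m³/s; ΣQ_DR = 102.3 m³/s.
V = ΣQ_DR · Δt = 102.3 × 7200 s = 7.366 × 10^5 m³.
Over A = 18.6 km², depth = V / A = 39.6 mm.

d ≈ 39.6 mm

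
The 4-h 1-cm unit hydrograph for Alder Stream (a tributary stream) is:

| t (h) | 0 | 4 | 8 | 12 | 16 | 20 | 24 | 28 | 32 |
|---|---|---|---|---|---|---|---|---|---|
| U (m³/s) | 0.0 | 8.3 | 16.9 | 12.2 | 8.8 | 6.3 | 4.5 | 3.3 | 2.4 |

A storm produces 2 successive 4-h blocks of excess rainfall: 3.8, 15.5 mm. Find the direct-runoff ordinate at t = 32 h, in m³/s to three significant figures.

Q ≈ 6.03 m³/s

By discrete convolution, Q_j = Σ (P_i / 10 mm) · U_{j−i}.
At t = 32 h (j=8): Q = (3.8/10)·2.4 + (15.5/10)·3.3 = 6.03 m³/s.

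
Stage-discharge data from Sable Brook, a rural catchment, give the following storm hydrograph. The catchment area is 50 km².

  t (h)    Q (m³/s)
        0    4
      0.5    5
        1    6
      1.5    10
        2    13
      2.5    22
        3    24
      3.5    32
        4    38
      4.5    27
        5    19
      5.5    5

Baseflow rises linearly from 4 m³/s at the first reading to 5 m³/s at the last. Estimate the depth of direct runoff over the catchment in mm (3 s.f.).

Direct runoff: 0.00, 0.91, 1.82, 5.73, 8.64, 17.55, 19.45, 27.36, 33.27, 22.18, 14.09, 0.00 m³/s; ΣQ_DR = 151.0 m³/s.
V = ΣQ_DR · Δt = 151.0 × 1800 s = 2.718 × 10^5 m³.
Over A = 50 km², depth = V / A = 5.44 mm.

d ≈ 5.44 mm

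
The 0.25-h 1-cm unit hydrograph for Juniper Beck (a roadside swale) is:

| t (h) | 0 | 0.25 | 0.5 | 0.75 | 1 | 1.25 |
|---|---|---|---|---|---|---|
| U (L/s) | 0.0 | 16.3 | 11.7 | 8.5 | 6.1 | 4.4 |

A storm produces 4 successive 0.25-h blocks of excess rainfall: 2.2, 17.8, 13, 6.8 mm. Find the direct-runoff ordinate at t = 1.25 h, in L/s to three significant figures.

Q ≈ 30.8 L/s

By discrete convolution, Q_j = Σ (P_i / 10 mm) · U_{j−i}.
At t = 1.25 h (j=5): Q = (2.2/10)·4.4 + (17.8/10)·6.1 + (13/10)·8.5 + (6.8/10)·11.7 = 30.8 L/s.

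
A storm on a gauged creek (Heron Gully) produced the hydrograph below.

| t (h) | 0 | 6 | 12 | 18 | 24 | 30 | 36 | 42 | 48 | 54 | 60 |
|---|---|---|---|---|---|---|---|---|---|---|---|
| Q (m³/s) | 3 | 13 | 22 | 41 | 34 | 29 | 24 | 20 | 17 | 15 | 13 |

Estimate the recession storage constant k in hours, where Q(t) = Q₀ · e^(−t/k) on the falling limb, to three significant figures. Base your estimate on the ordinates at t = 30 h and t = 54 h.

On the falling limb, Q drops from 29 to 15 m³/s between t = 30 h and t = 54 h (Δt = 24 h).
k = −Δt / ln(Q₂/Q₁) = −24 / ln(15/29) = 36.4 h.

k ≈ 36.4 h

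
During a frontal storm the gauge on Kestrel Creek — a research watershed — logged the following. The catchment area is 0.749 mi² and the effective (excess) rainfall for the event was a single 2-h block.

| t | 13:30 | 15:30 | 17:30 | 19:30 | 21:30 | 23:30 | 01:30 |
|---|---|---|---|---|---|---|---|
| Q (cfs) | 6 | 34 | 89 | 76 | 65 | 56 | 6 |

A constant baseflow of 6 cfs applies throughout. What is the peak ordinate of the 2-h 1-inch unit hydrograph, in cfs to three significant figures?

Direct runoff: 0.0, 28.0, 83.0, 70.0, 59.0, 50.0, 0.0 cfs; ΣQ_DR = 290.0 cfs, peak = 83.0 cfs.
Runoff depth d = ΣQ_DR·Δt / A = 290.0 × 7200 / (0.749 mi²) = 1.200 in.
The 1-inch UH is the DRH scaled by (1 in)/d, so U_p = 83.0 × 1/1.200 = 69.2 cfs.

U_p ≈ 69.2 cfs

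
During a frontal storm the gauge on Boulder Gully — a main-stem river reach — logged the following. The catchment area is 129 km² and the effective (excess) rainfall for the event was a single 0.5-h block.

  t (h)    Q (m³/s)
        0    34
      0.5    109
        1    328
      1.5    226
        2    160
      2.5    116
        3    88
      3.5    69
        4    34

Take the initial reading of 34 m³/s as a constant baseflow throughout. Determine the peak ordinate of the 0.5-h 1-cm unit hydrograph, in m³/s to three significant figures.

Direct runoff: 0.0, 75.0, 294.0, 192.0, 126.0, 82.0, 54.0, 35.0, 0.0 m³/s; ΣQ_DR = 858.0 m³/s, peak = 294.0 m³/s.
Runoff depth d = ΣQ_DR·Δt / A = 858.0 × 1800 / (129 km²) = 11.97 mm.
The 1-cm UH is the DRH scaled by (10 mm)/d, so U_p = 294.0 × 10/11.97 = 246 m³/s.

U_p ≈ 246 m³/s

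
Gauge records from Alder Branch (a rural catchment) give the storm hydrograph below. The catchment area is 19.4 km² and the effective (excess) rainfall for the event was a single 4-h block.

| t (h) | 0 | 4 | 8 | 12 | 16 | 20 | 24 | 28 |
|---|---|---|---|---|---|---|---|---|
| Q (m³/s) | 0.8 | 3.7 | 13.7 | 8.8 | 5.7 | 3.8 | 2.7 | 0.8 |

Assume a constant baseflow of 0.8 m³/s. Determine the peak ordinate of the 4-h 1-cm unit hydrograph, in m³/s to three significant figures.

Direct runoff: 0.0, 2.9, 12.9, 8.0, 4.9, 3.0, 1.9, 0.0 m³/s; ΣQ_DR = 33.60 m³/s, peak = 12.9 m³/s.
Runoff depth d = ΣQ_DR·Δt / A = 33.60 × 14400 / (19.4 km²) = 24.94 mm.
The 1-cm UH is the DRH scaled by (10 mm)/d, so U_p = 12.9 × 10/24.94 = 5.17 m³/s.

U_p ≈ 5.17 m³/s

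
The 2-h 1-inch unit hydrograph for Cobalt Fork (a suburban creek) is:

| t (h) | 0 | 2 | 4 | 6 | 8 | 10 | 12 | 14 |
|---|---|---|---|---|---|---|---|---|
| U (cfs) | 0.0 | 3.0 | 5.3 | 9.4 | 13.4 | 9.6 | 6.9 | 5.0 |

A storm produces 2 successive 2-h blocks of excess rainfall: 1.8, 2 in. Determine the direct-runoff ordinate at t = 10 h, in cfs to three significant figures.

By discrete convolution, Q_j = Σ (P_i / 1 in) · U_{j−i}.
At t = 10 h (j=5): Q = (1.8/1)·9.6 + (2/1)·13.4 = 44.1 cfs.

Q ≈ 44.1 cfs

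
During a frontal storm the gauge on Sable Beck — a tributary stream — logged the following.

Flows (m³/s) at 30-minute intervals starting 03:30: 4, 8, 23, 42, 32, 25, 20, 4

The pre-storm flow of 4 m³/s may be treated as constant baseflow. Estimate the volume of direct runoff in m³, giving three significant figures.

V ≈ 2.27 × 10^5 m³

Direct-runoff ordinates (Q − Q_b): 0.0, 4.0, 19.0, 38.0, 28.0, 21.0, 16.0, 0.0 m³/s.
ΣQ_DR = 126.0 m³/s.
With Δt = 0.5 h = 1800 s, V = ΣQ_DR · Δt = 126.0 × 1800 = 2.27 × 10^5 m³.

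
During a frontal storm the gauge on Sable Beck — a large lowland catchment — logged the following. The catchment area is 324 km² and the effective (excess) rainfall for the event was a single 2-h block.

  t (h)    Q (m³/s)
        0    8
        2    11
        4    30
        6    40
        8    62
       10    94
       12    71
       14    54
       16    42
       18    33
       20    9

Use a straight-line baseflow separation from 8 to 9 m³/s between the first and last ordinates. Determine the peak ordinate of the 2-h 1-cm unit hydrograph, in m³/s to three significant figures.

Direct runoff: 0.00, 2.90, 21.80, 31.70, 53.60, 85.50, 62.40, 45.30, 33.20, 24.10, 0.00 m³/s; ΣQ_DR = 360.5 m³/s, peak = 85.50 m³/s.
Runoff depth d = ΣQ_DR·Δt / A = 360.5 × 7200 / (324 km²) = 8.011 mm.
The 1-cm UH is the DRH scaled by (10 mm)/d, so U_p = 85.50 × 10/8.011 = 107 m³/s.

U_p ≈ 107 m³/s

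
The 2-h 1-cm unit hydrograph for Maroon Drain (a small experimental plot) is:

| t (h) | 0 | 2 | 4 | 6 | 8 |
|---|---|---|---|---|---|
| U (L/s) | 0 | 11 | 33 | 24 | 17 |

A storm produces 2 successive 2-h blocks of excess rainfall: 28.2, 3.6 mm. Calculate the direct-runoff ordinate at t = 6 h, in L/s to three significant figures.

By discrete convolution, Q_j = Σ (P_i / 10 mm) · U_{j−i}.
At t = 6 h (j=3): Q = (28.2/10)·24 + (3.6/10)·33 = 79.6 L/s.

Q ≈ 79.6 L/s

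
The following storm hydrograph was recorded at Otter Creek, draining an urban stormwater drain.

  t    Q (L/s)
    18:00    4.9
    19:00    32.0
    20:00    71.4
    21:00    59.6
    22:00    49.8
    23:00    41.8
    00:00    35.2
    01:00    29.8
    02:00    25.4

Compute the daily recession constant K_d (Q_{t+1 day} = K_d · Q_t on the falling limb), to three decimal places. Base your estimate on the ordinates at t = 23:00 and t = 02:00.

Between t = 23:00 and t = 02:00 the flow falls from 41.8 to 25.4 L/s over 3×1 h = 3 h.
Per-interval ratio K = (25.4/41.8)^(1/3) = 0.8470; K_d = K^(24/1) = 0.019.

K_d ≈ 0.019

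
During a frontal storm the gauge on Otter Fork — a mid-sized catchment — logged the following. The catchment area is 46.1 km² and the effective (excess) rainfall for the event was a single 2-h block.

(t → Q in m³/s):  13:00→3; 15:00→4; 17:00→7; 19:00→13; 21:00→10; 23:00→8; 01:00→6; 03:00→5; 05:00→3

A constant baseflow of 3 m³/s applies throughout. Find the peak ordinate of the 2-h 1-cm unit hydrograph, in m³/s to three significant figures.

Direct runoff: 0.0, 1.0, 4.0, 10.0, 7.0, 5.0, 3.0, 2.0, 0.0 m³/s; ΣQ_DR = 32.00 m³/s, peak = 10.0 m³/s.
Runoff depth d = ΣQ_DR·Δt / A = 32.00 × 7200 / (46.1 km²) = 4.998 mm.
The 1-cm UH is the DRH scaled by (10 mm)/d, so U_p = 10.0 × 10/4.998 = 20.0 m³/s.

U_p ≈ 20.0 m³/s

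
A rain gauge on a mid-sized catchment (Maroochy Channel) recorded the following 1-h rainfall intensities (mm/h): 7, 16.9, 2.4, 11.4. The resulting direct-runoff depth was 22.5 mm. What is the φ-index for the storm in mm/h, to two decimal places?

φ ≈ 4.27 mm/h

Only the 3 blocks with intensity above φ contribute runoff: 7, 16.9, 11.4 mm/h.
Σ(I−φ)·Δt = d  ⇒  (7+16.9+11.4 − 3φ)·1 = 22.5
φ = (35.30 − 22.5/1) / 3 = 4.27 mm/h.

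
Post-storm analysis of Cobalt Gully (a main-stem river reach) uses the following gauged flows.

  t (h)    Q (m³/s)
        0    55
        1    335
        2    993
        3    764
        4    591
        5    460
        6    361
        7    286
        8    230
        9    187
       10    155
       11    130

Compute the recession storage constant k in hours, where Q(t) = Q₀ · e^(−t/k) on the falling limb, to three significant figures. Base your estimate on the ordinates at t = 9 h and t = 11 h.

k ≈ 5.50 h

On the falling limb, Q drops from 187 to 130 m³/s between t = 9 h and t = 11 h (Δt = 2 h).
k = −Δt / ln(Q₂/Q₁) = −2 / ln(130/187) = 5.50 h.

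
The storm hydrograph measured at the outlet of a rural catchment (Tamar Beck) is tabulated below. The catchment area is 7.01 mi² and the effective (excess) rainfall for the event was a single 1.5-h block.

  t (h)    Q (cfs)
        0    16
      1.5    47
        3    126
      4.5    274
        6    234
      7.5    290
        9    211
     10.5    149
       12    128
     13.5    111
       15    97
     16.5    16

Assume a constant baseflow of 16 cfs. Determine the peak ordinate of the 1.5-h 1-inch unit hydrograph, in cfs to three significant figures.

U_p ≈ 548 cfs

Direct runoff: 0.0, 31.0, 110.0, 258.0, 218.0, 274.0, 195.0, 133.0, 112.0, 95.0, 81.0, 0.0 cfs; ΣQ_DR = 1507 cfs, peak = 274.0 cfs.
Runoff depth d = ΣQ_DR·Δt / A = 1507 × 5400 / (7.01 mi²) = 0.4997 in.
The 1-inch UH is the DRH scaled by (1 in)/d, so U_p = 274.0 × 1/0.4997 = 548 cfs.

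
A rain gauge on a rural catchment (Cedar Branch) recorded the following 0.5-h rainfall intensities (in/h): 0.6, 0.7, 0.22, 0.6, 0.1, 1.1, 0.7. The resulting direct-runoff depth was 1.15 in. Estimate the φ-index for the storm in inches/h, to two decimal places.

φ ≈ 0.28 in/h

Only the 5 blocks with intensity above φ contribute runoff: 0.6, 0.7, 0.6, 1.1, 0.7 in/h.
Σ(I−φ)·Δt = d  ⇒  (0.6+0.7+0.6+1.1+0.7 − 5φ)·0.5 = 1.15
φ = (3.700 − 1.15/0.5) / 5 = 0.28 in/h.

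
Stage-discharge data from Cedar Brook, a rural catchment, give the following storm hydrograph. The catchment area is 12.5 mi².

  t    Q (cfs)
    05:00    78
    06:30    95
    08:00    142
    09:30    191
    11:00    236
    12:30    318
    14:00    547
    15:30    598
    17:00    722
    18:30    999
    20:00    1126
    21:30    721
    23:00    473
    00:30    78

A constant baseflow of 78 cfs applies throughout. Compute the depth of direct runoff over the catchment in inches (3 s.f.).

d ≈ 0.973 in

Direct runoff: 0.0, 17.0, 64.0, 113.0, 158.0, 240.0, 469.0, 520.0, 644.0, 921.0, 1048.0, 643.0, 395.0, 0.0 cfs; ΣQ_DR = 5232 cfs.
V = ΣQ_DR · Δt = 5232 × 5400 s = 2.825 × 10^7 ft³.
Over A = 12.5 mi², depth = V / A = 0.973 in.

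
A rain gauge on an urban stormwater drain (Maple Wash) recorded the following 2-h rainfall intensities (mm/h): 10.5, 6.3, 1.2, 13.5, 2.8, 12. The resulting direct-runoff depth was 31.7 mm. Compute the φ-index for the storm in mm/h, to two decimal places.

φ ≈ 6.72 mm/h

Only the 3 blocks with intensity above φ contribute runoff: 10.5, 13.5, 12 mm/h.
Σ(I−φ)·Δt = d  ⇒  (10.5+13.5+12 − 3φ)·2 = 31.7
φ = (36.00 − 31.7/2) / 3 = 6.72 mm/h.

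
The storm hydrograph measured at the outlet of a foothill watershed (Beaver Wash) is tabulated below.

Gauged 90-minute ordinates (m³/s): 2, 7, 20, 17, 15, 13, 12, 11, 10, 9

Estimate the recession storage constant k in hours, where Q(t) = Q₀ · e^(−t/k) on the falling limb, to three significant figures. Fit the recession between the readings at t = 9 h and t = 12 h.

k ≈ 16.5 h

On the falling limb, Q drops from 12 to 10 m³/s between t = 9 h and t = 12 h (Δt = 3 h).
k = −Δt / ln(Q₂/Q₁) = −3 / ln(10/12) = 16.5 h.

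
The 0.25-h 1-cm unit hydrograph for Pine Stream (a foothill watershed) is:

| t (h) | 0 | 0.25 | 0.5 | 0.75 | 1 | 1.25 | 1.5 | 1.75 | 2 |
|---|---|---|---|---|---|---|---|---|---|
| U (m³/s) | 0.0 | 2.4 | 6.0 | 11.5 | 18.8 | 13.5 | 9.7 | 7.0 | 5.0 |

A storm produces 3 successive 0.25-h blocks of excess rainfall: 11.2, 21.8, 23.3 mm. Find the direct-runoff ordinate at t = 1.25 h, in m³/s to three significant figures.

By discrete convolution, Q_j = Σ (P_i / 10 mm) · U_{j−i}.
At t = 1.25 h (j=5): Q = (11.2/10)·13.5 + (21.8/10)·18.8 + (23.3/10)·11.5 = 82.9 m³/s.

Q ≈ 82.9 m³/s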